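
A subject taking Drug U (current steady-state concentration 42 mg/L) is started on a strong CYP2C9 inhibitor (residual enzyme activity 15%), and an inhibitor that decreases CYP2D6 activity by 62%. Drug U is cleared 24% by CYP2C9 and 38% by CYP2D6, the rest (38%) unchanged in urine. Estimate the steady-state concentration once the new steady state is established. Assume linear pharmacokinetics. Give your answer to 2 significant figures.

The CYP2C9 pathway (24% of clearance) is reduced to 0.15× activity: 0.24 × 0.15 = 0.036.
The CYP2D6 pathway (38% of clearance) falls to 0.38× activity: 0.38 × 0.38 = 0.1444.
Non-CYP routes (38%) are unchanged.
Relative clearance = 0.036 + 0.1444 + 0.38 = 0.5604.
New steady-state concentration = 42 / 0.5604 = 75 mg/L (concentration scales inversely with clearance).

75 mg/L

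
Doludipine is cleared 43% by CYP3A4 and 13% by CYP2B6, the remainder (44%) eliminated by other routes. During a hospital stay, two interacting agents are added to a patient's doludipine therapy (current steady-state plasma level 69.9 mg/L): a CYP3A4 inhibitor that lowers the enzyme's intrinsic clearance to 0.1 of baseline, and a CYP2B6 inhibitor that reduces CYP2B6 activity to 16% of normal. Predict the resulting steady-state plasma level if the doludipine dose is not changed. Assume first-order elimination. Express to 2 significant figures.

1.4 × 10² mg/L

CYP3A4: 0.43 × 0.1 = 0.043
CYP2B6: 0.13 × 0.16 = 0.0208
Other: 0.44 (unchanged)
CL_new/CL_old = 0.043 + 0.0208 + 0.44 = 0.5038.
New steady-state plasma level = 69.9 / 0.5038 = 1.4 × 10² mg/L (concentration scales inversely with clearance).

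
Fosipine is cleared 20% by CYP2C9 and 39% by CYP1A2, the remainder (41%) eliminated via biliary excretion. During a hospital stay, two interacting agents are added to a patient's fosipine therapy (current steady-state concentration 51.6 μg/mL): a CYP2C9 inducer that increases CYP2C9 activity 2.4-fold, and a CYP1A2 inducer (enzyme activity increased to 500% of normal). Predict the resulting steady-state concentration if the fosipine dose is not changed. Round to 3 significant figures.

The CYP2C9 pathway (20% of clearance) increases to 2.4× activity: 0.2 × 2.4 = 0.48.
The CYP1A2 pathway (39% of clearance) increases to 5× activity: 0.39 × 5 = 1.95.
Non-CYP routes (41%) are unchanged.
New clearance relative to baseline: 0.48 + 1.95 + 0.41 = 2.84.
Dividing the baseline by the relative clearance: 51.6 / 2.84 = 18.2 μg/mL.

18.2 μg/mL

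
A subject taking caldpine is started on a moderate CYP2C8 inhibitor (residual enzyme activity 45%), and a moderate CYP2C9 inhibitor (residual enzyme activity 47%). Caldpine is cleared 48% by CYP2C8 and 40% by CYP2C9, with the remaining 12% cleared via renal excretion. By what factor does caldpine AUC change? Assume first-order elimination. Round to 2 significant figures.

The CYP2C8 pathway (48% of clearance) is reduced to 0.45× activity: 0.48 × 0.45 = 0.216.
The CYP2C9 pathway (40% of clearance) drops to 0.47× activity: 0.4 × 0.47 = 0.188.
Non-CYP routes (12%) are unchanged.
New clearance relative to baseline: 0.216 + 0.188 + 0.12 = 0.524.
Net AUC ratio = 1 / 0.524 = 1.9.

1.9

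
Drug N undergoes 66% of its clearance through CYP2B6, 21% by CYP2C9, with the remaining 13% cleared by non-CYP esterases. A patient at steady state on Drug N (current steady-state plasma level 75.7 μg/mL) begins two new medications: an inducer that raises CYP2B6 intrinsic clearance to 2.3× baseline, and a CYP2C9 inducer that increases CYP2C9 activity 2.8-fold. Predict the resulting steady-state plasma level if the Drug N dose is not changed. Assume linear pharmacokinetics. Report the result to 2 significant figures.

34 μg/mL

The CYP2B6 pathway (66% of clearance) increases to 2.3× activity: 0.66 × 2.3 = 1.518.
The CYP2C9 pathway (21% of clearance) increases to 2.8× activity: 0.21 × 2.8 = 0.588.
The remaining 13% of clearance is unaffected.
CL_new/CL_old = 1.518 + 0.588 + 0.13 = 2.236.
Dividing the baseline by the relative clearance: 75.7 / 2.236 = 34 μg/mL.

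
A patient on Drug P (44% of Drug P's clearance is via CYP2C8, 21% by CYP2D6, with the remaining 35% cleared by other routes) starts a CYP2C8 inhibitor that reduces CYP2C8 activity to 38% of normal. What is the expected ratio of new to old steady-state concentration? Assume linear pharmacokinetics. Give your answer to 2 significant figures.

The CYP2C8 pathway (44% of clearance) drops to 0.38× activity: 0.44 × 0.38 = 0.1672.
CYP2D6 (21%) and the residual 35% are unaffected.
New clearance relative to baseline: 0.1672 + 0.21 + 0.35 = 0.7272.
Steady-state concentration ratio = CL_old/CL_new = 1 / 0.7272 = 1.4.

1.4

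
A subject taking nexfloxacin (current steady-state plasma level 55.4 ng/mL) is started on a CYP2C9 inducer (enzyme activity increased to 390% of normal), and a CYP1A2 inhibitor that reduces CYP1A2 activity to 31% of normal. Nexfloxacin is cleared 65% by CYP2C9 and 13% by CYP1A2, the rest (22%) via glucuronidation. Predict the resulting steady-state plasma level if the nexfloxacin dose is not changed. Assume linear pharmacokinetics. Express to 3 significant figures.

CYP2C9: 0.65 × 3.9 = 2.535
CYP1A2: 0.13 × 0.31 = 0.0403
Other: 0.22 (unchanged)
Relative clearance = 2.535 + 0.0403 + 0.22 = 2.7953.
Dividing the baseline by the relative clearance: 55.4 / 2.7953 = 19.8 ng/mL.

19.8 ng/mL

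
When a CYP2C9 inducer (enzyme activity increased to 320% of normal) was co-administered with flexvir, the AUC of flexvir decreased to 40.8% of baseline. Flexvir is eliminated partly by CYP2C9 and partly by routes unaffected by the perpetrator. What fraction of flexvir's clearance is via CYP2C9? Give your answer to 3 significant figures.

0.660

CL'/CL = 1 / 0.408 = 2.451
3.2·fm + (1 − fm) = 2.451
fm = (2.451 − 1) / (3.2 − 1) = 0.660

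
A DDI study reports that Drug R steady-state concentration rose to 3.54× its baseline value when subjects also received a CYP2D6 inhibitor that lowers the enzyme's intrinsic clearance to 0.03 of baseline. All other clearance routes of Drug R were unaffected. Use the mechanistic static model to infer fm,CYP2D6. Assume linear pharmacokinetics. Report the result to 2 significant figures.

Let fm be the CYP2D6 fraction. New clearance relative to baseline = fm × 0.03 + (1 − fm).
Steady-state concentration ratio = 1 / (new CL fraction), so new CL fraction = 1 / 3.54 = 0.2825.
fm × 0.03 + 1 − fm = 0.2825  ⇒  fm × (0.03 − 1) = −0.7175  ⇒  fm = 0.74.

0.74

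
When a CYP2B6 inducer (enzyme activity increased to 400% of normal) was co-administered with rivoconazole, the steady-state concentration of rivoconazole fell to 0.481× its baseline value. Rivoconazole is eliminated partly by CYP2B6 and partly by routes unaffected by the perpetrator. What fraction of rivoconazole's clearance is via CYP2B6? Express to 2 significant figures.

0.36

CL'/CL = 1 / 0.481 = 2.079
4·fm + (1 − fm) = 2.079
fm = (2.079 − 1) / (4 − 1) = 0.36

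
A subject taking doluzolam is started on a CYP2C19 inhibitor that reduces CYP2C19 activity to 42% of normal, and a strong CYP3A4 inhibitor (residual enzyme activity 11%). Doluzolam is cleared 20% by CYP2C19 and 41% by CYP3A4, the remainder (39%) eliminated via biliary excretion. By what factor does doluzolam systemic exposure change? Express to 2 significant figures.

1.9

The CYP2C19 pathway (20% of clearance) is reduced to 0.42× activity: 0.2 × 0.42 = 0.084.
The CYP3A4 pathway (41% of clearance) falls to 0.11× activity: 0.41 × 0.11 = 0.0451.
The remaining 39% of clearance is unaffected.
New clearance relative to baseline: 0.084 + 0.0451 + 0.39 = 0.5191.
Systemic exposure ∝ 1/CL: fold-change = 1 / 0.5191 = 1.9.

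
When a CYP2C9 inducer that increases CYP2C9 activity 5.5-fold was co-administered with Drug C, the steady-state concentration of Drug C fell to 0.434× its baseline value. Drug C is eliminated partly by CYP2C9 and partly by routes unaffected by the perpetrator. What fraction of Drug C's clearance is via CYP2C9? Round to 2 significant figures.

0.29

Call the CYP2C9 fraction fm. After the interaction, CL_new/CL_old = fm × 5.5 + (1 − fm).
Steady-state concentration ratio = 1 / (new CL fraction), so new CL fraction = 1 / 0.434 = 2.304.
fm × 5.5 + 1 − fm = 2.304  ⇒  fm × (5.5 − 1) = 1.304  ⇒  fm = 0.29.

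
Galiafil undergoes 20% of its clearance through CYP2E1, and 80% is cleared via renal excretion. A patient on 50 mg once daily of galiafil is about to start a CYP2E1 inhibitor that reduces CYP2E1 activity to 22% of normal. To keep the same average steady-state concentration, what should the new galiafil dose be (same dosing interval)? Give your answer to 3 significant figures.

The CYP2E1 pathway (20% of clearance) drops to 0.22× activity: 0.2 × 0.22 = 0.044.
Non-CYP routes (80%) are unchanged.
Relative clearance = 0.044 + 0.8 = 0.844.
To maintain the same steady-state level, dose must scale with clearance: new dose = 50 × 0.844 = 42.2 mg.

42.2 mg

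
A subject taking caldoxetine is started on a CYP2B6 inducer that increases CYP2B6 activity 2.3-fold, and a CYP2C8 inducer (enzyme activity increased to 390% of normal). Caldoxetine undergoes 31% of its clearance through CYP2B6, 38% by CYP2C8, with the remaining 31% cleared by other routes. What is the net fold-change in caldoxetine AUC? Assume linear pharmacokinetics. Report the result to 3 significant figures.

CYP2B6: 0.31 × 2.3 = 0.713
CYP2C8: 0.38 × 3.9 = 1.482
Other: 0.31 (unchanged)
New clearance relative to baseline: 0.713 + 1.482 + 0.31 = 2.505.
Because AUC varies inversely with clearance, the combined effect is 1 / 2.505 = 0.399.

0.399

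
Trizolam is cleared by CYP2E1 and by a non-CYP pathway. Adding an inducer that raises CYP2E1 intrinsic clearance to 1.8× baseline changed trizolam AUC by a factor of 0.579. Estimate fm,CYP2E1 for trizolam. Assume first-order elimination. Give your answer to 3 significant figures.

Let x = fm,CYP2E1. Because AUC ∝ 1/CL, relative clearance rose to 1/0.579 = 1.727.
Setting x·1.8 + (1 − x) = 1.727 and solving: x = (1.727 − 1)/(1.8 − 1) = 0.909.

0.909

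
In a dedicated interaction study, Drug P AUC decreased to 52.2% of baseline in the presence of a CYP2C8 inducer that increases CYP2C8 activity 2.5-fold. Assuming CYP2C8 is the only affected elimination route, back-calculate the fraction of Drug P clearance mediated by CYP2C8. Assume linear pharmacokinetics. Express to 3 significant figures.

0.610

CL'/CL = 1 / 0.522 = 1.916
2.5·fm + (1 − fm) = 1.916
fm = (1.916 − 1) / (2.5 − 1) = 0.610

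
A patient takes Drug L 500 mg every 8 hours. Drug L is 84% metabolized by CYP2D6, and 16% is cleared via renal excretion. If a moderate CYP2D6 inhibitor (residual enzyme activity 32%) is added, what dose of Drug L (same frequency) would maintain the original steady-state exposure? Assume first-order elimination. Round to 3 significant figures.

The CYP2D6 pathway (84% of clearance) falls to 0.32× activity: 0.84 × 0.32 = 0.2688.
The remaining 16% of clearance is unaffected.
CL_new/CL_old = 0.2688 + 0.16 = 0.4288.
To maintain the same steady-state level, dose must scale with clearance: new dose = 500 × 0.4288 = 214 mg.

214 mg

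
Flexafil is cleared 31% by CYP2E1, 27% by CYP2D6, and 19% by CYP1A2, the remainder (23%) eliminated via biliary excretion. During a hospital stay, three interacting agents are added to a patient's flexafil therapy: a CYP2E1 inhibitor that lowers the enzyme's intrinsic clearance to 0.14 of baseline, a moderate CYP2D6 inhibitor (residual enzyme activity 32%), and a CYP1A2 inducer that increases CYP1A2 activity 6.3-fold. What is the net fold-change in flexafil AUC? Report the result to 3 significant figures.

0.642

The CYP2E1 pathway (31% of clearance) falls to 0.14× activity: 0.31 × 0.14 = 0.0434.
The CYP2D6 pathway (27% of clearance) drops to 0.32× activity: 0.27 × 0.32 = 0.0864.
The CYP1A2 pathway (19% of clearance) rises to 6.3× activity: 0.19 × 6.3 = 1.197.
The remaining 23% of clearance is unaffected.
CL_new/CL_old = 0.0434 + 0.0864 + 1.197 + 0.23 = 1.5568.
Because AUC varies inversely with clearance, the combined effect is 1 / 1.5568 = 0.642.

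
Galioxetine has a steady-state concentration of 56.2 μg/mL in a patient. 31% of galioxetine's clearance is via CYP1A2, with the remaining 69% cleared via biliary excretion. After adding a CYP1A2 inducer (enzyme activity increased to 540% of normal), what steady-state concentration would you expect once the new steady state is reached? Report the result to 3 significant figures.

The CYP1A2 pathway (31% of clearance) rises to 5.4× activity: 0.31 × 5.4 = 1.674.
The remaining 69% of clearance is unaffected.
Relative clearance = 1.674 + 0.69 = 2.364.
With dosing unchanged, steady-state concentration scales as 1/CL: 56.2 / 2.364 = 23.8 μg/mL.

23.8 μg/mL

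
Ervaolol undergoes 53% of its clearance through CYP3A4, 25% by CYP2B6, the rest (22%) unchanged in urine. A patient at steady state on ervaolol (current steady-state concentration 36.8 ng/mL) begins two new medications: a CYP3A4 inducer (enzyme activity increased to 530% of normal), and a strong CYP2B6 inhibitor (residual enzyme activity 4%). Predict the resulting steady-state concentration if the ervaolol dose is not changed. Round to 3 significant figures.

The CYP3A4 pathway (53% of clearance) is boosted to 5.3× activity: 0.53 × 5.3 = 2.809.
The CYP2B6 pathway (25% of clearance) is reduced to 0.04× activity: 0.25 × 0.04 = 0.01.
Non-CYP routes (22%) are unchanged.
New clearance relative to baseline: 2.809 + 0.01 + 0.22 = 3.039.
New steady-state concentration = 36.8 / 3.039 = 12.1 ng/mL (concentration scales inversely with clearance).

12.1 ng/mL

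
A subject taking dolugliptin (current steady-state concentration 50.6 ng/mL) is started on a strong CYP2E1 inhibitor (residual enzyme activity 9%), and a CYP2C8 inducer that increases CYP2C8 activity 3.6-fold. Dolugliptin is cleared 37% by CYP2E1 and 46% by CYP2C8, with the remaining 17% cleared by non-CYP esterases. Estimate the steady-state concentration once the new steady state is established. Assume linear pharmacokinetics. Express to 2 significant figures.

27 ng/mL

The CYP2E1 pathway (37% of clearance) is reduced to 0.09× activity: 0.37 × 0.09 = 0.0333.
The CYP2C8 pathway (46% of clearance) is boosted to 3.6× activity: 0.46 × 3.6 = 1.656.
Non-CYP routes (17%) are unchanged.
CL_new/CL_old = 0.0333 + 1.656 + 0.17 = 1.8593.
Dividing the baseline by the relative clearance: 50.6 / 1.8593 = 27 ng/mL.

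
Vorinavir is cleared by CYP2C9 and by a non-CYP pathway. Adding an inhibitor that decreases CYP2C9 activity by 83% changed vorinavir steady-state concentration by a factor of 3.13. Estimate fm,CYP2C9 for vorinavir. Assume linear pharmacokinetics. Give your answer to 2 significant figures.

0.82

CL'/CL = 1 / 3.13 = 0.3195
0.17·fm + (1 − fm) = 0.3195
fm = (0.3195 − 1) / (0.17 − 1) = 0.82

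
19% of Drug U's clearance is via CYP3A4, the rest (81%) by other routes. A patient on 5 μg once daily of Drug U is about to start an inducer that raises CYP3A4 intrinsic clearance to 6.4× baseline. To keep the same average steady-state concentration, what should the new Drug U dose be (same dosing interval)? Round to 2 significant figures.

10 μg

The CYP3A4 pathway (19% of clearance) rises to 6.4× activity: 0.19 × 6.4 = 1.216.
Non-CYP routes (81%) are unchanged.
CL_new/CL_old = 1.216 + 0.81 = 2.026.
To maintain the same steady-state level, dose must scale with clearance: new dose = 5 × 2.026 = 10 μg.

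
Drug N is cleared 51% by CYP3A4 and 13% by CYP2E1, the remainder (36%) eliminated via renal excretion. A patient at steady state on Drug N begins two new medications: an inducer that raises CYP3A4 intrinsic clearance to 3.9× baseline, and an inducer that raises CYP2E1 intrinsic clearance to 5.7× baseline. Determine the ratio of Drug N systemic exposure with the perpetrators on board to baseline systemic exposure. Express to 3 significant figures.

The CYP3A4 pathway (51% of clearance) is boosted to 3.9× activity: 0.51 × 3.9 = 1.989.
The CYP2E1 pathway (13% of clearance) is boosted to 5.7× activity: 0.13 × 5.7 = 0.741.
The remaining 36% of clearance is unaffected.
New clearance relative to baseline: 1.989 + 0.741 + 0.36 = 3.09.
Net systemic exposure ratio = 1 / 3.09 = 0.324.

0.324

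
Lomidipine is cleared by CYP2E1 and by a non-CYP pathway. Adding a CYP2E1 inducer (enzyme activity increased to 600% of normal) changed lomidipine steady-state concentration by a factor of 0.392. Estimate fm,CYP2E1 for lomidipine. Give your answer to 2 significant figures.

0.31

Let x = fm,CYP2E1. Because steady-state concentration ∝ 1/CL, relative clearance rose to 1/0.392 = 2.551.
Setting x·6 + (1 − x) = 2.551 and solving: x = (2.551 − 1)/(6 − 1) = 0.31.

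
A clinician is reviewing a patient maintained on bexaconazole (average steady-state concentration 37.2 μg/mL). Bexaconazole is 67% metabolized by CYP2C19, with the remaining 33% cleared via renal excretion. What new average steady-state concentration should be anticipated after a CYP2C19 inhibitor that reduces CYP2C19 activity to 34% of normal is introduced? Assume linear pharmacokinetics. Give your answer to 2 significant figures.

CYP2C19: 0.67 × 0.34 = 0.2278
Other: 0.33 (unchanged)
CL_new/CL_old = 0.2278 + 0.33 = 0.5578.
Average steady-state concentration ∝ 1/CL, so new value = 37.2 / 0.5578 = 67 μg/mL.

67 μg/mL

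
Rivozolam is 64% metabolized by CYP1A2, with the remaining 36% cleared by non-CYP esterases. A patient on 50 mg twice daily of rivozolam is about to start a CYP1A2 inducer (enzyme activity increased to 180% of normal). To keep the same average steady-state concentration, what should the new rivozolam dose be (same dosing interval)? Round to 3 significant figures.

75.6 mg

The CYP1A2 pathway (64% of clearance) rises to 1.8× activity: 0.64 × 1.8 = 1.152.
The remaining 36% of clearance is unaffected.
Relative clearance = 1.152 + 0.36 = 1.512.
Css,avg = (dose rate)/CL, so holding Css fixed requires dose ∝ CL: 50 × 1.512 = 75.6 mg.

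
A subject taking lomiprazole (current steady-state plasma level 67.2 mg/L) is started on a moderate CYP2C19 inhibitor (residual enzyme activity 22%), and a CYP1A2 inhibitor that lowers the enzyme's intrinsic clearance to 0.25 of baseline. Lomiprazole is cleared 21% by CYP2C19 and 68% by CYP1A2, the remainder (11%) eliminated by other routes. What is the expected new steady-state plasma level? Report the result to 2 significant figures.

2.1 × 10² mg/L

The CYP2C19 pathway (21% of clearance) drops to 0.22× activity: 0.21 × 0.22 = 0.0462.
The CYP1A2 pathway (68% of clearance) drops to 0.25× activity: 0.68 × 0.25 = 0.17.
Non-CYP routes (11%) are unchanged.
Relative clearance = 0.0462 + 0.17 + 0.11 = 0.3262.
New steady-state plasma level = 67.2 / 0.3262 = 2.1 × 10² mg/L (concentration scales inversely with clearance).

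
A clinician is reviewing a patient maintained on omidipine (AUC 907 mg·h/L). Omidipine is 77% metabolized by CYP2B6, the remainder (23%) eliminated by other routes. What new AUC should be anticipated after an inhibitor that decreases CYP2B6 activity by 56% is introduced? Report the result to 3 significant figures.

The CYP2B6 pathway (77% of clearance) falls to 0.44× activity: 0.77 × 0.44 = 0.3388.
Non-CYP routes (23%) are unchanged.
New clearance relative to baseline: 0.3388 + 0.23 = 0.5688.
AUC ∝ 1/CL, so new value = 907 / 0.5688 = 1.59 × 10³ mg·h/L.

1.59 × 10³ mg·h/L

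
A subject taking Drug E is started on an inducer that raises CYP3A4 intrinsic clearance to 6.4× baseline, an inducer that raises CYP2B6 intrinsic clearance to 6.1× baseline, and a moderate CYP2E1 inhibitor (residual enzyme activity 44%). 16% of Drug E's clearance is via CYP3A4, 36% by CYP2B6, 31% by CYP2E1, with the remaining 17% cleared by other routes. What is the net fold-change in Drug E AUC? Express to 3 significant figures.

CYP3A4: 0.16 × 6.4 = 1.024
CYP2B6: 0.36 × 6.1 = 2.196
CYP2E1: 0.31 × 0.44 = 0.1364
Other: 0.17 (unchanged)
Relative clearance = 1.024 + 2.196 + 0.1364 + 0.17 = 3.5264.
AUC ∝ 1/CL: fold-change = 1 / 3.5264 = 0.284.

0.284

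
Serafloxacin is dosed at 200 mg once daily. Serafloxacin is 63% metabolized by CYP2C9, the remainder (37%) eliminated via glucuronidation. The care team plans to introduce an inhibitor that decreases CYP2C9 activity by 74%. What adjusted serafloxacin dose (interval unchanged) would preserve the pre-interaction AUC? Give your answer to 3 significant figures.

The CYP2C9 pathway (63% of clearance) drops to 0.26× activity: 0.63 × 0.26 = 0.1638.
Non-CYP routes (37%) are unchanged.
Relative clearance = 0.1638 + 0.37 = 0.5338.
To maintain the same steady-state level, dose must scale with clearance: new dose = 200 × 0.5338 = 107 mg.

107 mg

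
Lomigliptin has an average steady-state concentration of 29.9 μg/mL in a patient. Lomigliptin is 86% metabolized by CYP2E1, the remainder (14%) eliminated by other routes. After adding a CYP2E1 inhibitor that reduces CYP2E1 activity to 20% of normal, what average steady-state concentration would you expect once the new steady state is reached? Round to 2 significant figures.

The CYP2E1 pathway (86% of clearance) drops to 0.2× activity: 0.86 × 0.2 = 0.172.
The remaining 14% of clearance is unaffected.
CL_new/CL_old = 0.172 + 0.14 = 0.312.
With dosing unchanged, average steady-state concentration scales as 1/CL: 29.9 / 0.312 = 96 μg/mL.

96 μg/mL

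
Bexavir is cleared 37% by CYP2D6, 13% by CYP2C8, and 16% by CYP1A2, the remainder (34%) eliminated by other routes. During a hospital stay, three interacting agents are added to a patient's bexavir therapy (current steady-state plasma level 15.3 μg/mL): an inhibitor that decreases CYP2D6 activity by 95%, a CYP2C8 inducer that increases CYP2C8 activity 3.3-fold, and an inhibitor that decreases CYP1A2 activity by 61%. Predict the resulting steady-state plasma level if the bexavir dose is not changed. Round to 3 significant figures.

The CYP2D6 pathway (37% of clearance) is reduced to 0.05× activity: 0.37 × 0.05 = 0.0185.
The CYP2C8 pathway (13% of clearance) rises to 3.3× activity: 0.13 × 3.3 = 0.429.
The CYP1A2 pathway (16% of clearance) is reduced to 0.39× activity: 0.16 × 0.39 = 0.0624.
Non-CYP routes (34%) are unchanged.
Relative clearance = 0.0185 + 0.429 + 0.0624 + 0.34 = 0.8499.
Dividing the baseline by the relative clearance: 15.3 / 0.8499 = 18.0 μg/mL.

18.0 μg/mL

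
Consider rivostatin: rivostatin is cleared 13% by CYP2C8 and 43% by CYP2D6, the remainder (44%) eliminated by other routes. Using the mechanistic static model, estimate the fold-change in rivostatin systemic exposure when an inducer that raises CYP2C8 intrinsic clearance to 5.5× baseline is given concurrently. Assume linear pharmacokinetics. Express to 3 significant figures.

The CYP2C8 pathway (13% of clearance) increases to 5.5× activity: 0.13 × 5.5 = 0.715.
CYP2D6 (43%) and the residual 44% are unaffected.
New clearance relative to baseline: 0.715 + 0.43 + 0.44 = 1.585.
Systemic exposure ratio = CL_old/CL_new = 1 / 1.585 = 0.631.

0.631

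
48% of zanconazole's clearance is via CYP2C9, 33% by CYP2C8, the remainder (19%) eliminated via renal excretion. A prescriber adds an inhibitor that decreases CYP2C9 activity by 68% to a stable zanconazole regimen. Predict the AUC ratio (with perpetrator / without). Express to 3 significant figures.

CYP2C9: 0.48 × 0.32 = 0.1536
CYP2C8: 0.33 (unchanged)
Other: 0.19 (unchanged)
CL_new/CL_old = 0.1536 + 0.33 + 0.19 = 0.6736.
Since AUC ∝ 1/CL, the ratio is 1 / 0.6736 = 1.48.

1.48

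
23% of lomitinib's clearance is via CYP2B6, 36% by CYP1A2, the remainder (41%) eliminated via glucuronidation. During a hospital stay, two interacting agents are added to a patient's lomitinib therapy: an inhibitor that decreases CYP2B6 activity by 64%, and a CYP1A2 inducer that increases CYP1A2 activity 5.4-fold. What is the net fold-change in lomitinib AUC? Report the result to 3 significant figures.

The CYP2B6 pathway (23% of clearance) falls to 0.36× activity: 0.23 × 0.36 = 0.0828.
The CYP1A2 pathway (36% of clearance) is boosted to 5.4× activity: 0.36 × 5.4 = 1.944.
Non-CYP routes (41%) are unchanged.
New clearance relative to baseline: 0.0828 + 1.944 + 0.41 = 2.4368.
Net AUC ratio = 1 / 2.4368 = 0.410.

0.410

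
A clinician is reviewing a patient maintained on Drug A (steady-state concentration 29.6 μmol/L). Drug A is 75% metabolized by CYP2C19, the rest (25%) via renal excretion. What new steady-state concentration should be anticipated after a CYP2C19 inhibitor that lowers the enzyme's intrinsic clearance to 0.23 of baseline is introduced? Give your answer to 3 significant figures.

CYP2C19: 0.75 × 0.23 = 0.1725
Other: 0.25 (unchanged)
New clearance relative to baseline: 0.1725 + 0.25 = 0.4225.
Steady-state concentration ∝ 1/CL, so new value = 29.6 / 0.4225 = 70.1 μmol/L.

70.1 μmol/L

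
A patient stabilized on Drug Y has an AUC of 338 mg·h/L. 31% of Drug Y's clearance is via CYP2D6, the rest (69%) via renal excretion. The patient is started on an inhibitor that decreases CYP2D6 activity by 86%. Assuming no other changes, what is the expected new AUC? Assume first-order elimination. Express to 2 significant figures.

The CYP2D6 pathway (31% of clearance) falls to 0.14× activity: 0.31 × 0.14 = 0.0434.
Non-CYP routes (69%) are unchanged.
Relative clearance = 0.0434 + 0.69 = 0.7334.
New AUC = baseline ÷ relative clearance = 338 / 0.7334 = 4.6 × 10² mg·h/L.

4.6 × 10² mg·h/L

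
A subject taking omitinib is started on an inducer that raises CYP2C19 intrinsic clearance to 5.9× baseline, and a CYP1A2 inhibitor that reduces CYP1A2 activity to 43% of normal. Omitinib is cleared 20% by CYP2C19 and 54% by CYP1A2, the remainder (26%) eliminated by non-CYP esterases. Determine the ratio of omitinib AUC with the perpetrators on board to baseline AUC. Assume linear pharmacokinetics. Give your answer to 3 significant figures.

0.598

The CYP2C19 pathway (20% of clearance) is boosted to 5.9× activity: 0.2 × 5.9 = 1.18.
The CYP1A2 pathway (54% of clearance) drops to 0.43× activity: 0.54 × 0.43 = 0.2322.
Non-CYP routes (26%) are unchanged.
New clearance relative to baseline: 1.18 + 0.2322 + 0.26 = 1.6722.
Because AUC varies inversely with clearance, the combined effect is 1 / 1.6722 = 0.598.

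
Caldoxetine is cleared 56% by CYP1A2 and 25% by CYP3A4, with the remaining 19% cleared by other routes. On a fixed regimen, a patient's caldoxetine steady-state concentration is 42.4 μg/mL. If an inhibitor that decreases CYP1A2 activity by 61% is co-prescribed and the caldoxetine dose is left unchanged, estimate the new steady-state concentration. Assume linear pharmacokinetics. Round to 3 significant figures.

The CYP1A2 pathway (56% of clearance) drops to 0.39× activity: 0.56 × 0.39 = 0.2184.
CYP3A4 (25%) and the residual 19% are unaffected.
Relative clearance = 0.2184 + 0.25 + 0.19 = 0.6584.
With dosing unchanged, steady-state concentration scales as 1/CL: 42.4 / 0.6584 = 64.4 μg/mL.

64.4 μg/mL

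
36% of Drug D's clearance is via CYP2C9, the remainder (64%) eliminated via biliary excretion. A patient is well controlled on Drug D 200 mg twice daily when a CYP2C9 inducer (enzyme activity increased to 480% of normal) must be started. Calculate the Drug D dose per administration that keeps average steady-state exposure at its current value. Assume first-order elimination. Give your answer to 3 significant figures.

The CYP2C9 pathway (36% of clearance) is boosted to 4.8× activity: 0.36 × 4.8 = 1.728.
Non-CYP routes (64%) are unchanged.
New clearance relative to baseline: 1.728 + 0.64 = 2.368.
Css,avg = (dose rate)/CL, so holding Css fixed requires dose ∝ CL: 200 × 2.368 = 474 mg.

474 mg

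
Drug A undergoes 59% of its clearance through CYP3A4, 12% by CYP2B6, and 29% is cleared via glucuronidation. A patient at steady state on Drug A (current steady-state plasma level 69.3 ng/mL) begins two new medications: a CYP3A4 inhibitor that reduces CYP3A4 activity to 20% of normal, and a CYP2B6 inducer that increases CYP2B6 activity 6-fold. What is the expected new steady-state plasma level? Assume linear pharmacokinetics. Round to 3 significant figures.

The CYP3A4 pathway (59% of clearance) is reduced to 0.2× activity: 0.59 × 0.2 = 0.118.
The CYP2B6 pathway (12% of clearance) rises to 6× activity: 0.12 × 6 = 0.72.
Non-CYP routes (29%) are unchanged.
New clearance relative to baseline: 0.118 + 0.72 + 0.29 = 1.128.
Dividing the baseline by the relative clearance: 69.3 / 1.128 = 61.4 ng/mL.

61.4 ng/mL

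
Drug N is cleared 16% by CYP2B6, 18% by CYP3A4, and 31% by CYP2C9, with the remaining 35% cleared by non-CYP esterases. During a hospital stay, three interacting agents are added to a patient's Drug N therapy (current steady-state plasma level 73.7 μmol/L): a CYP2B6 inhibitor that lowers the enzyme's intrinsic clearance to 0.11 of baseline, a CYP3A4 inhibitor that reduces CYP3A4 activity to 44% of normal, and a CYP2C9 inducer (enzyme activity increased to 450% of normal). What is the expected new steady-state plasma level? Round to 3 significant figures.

40.0 μmol/L

The CYP2B6 pathway (16% of clearance) falls to 0.11× activity: 0.16 × 0.11 = 0.0176.
The CYP3A4 pathway (18% of clearance) drops to 0.44× activity: 0.18 × 0.44 = 0.0792.
The CYP2C9 pathway (31% of clearance) increases to 4.5× activity: 0.31 × 4.5 = 1.395.
The remaining 35% of clearance is unaffected.
New clearance relative to baseline: 0.0176 + 0.0792 + 1.395 + 0.35 = 1.8418.
Dividing the baseline by the relative clearance: 73.7 / 1.8418 = 40.0 μmol/L.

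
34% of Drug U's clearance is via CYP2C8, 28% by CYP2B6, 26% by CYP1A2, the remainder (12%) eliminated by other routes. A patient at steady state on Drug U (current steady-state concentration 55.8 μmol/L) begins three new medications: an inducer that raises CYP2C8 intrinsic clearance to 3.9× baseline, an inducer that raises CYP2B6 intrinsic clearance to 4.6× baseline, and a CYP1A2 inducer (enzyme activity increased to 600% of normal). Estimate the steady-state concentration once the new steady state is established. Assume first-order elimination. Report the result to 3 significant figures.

13.0 μmol/L

CYP2C8: 0.34 × 3.9 = 1.326
CYP2B6: 0.28 × 4.6 = 1.288
CYP1A2: 0.26 × 6 = 1.56
Other: 0.12 (unchanged)
New clearance relative to baseline: 1.326 + 1.288 + 1.56 + 0.12 = 4.294.
Steady-state concentration ∝ 1/CL: new value = 55.8 / 4.294 = 13.0 μmol/L.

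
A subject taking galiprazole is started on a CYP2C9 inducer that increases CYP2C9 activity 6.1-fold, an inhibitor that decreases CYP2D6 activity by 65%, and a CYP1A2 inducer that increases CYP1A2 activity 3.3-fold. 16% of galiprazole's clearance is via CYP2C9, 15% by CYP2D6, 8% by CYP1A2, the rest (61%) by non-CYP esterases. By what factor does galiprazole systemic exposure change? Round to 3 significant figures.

0.526

CYP2C9: 0.16 × 6.1 = 0.976
CYP2D6: 0.15 × 0.35 = 0.0525
CYP1A2: 0.08 × 3.3 = 0.264
Other: 0.61 (unchanged)
CL_new/CL_old = 0.976 + 0.0525 + 0.264 + 0.61 = 1.9025.
Systemic exposure ∝ 1/CL: fold-change = 1 / 1.9025 = 0.526.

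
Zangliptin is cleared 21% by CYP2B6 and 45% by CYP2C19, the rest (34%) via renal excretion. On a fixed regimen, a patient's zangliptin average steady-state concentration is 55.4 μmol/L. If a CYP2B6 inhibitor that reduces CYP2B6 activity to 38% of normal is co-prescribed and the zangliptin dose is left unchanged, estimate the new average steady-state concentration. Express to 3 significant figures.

63.7 μmol/L

The CYP2B6 pathway (21% of clearance) falls to 0.38× activity: 0.21 × 0.38 = 0.0798.
CYP2C19 (45%) and the residual 34% are unaffected.
Relative clearance = 0.0798 + 0.45 + 0.34 = 0.8698.
With dosing unchanged, average steady-state concentration scales as 1/CL: 55.4 / 0.8698 = 63.7 μmol/L.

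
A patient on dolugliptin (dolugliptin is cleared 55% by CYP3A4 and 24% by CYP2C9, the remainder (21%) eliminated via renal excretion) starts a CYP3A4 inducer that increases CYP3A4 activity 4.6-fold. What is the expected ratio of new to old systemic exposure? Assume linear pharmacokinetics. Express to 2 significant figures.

0.34

The CYP3A4 pathway (55% of clearance) is boosted to 4.6× activity: 0.55 × 4.6 = 2.53.
CYP2C9 (24%) and the residual 21% are unaffected.
CL_new/CL_old = 2.53 + 0.24 + 0.21 = 2.98.
Since systemic exposure ∝ 1/CL, the ratio is 1 / 2.98 = 0.34.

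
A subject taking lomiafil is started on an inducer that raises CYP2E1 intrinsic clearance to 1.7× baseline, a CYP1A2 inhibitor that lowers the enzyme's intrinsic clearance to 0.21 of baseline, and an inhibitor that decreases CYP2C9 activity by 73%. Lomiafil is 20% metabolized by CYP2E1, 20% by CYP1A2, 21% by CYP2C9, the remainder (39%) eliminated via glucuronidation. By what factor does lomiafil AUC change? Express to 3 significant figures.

The CYP2E1 pathway (20% of clearance) increases to 1.7× activity: 0.2 × 1.7 = 0.34.
The CYP1A2 pathway (20% of clearance) falls to 0.21× activity: 0.2 × 0.21 = 0.042.
The CYP2C9 pathway (21% of clearance) drops to 0.27× activity: 0.21 × 0.27 = 0.0567.
The remaining 39% of clearance is unaffected.
New clearance relative to baseline: 0.34 + 0.042 + 0.0567 + 0.39 = 0.8287.
Net AUC ratio = 1 / 0.8287 = 1.21.

1.21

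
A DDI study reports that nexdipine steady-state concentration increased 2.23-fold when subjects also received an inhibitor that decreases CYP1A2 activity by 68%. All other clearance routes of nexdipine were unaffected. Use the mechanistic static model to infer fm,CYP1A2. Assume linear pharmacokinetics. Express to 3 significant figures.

0.811

CL'/CL = 1 / 2.23 = 0.4484
0.32·fm + (1 − fm) = 0.4484
fm = (0.4484 − 1) / (0.32 − 1) = 0.811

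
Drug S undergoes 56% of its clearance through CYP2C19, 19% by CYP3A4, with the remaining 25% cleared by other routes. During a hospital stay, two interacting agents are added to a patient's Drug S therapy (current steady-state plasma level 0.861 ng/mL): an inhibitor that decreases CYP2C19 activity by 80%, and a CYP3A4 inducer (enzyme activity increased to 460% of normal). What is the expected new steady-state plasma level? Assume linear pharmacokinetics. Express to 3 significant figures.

CYP2C19: 0.56 × 0.2 = 0.112
CYP3A4: 0.19 × 4.6 = 0.874
Other: 0.25 (unchanged)
New clearance relative to baseline: 0.112 + 0.874 + 0.25 = 1.236.
Steady-state plasma level ∝ 1/CL: new value = 0.861 / 1.236 = 0.697 ng/mL.

0.697 ng/mL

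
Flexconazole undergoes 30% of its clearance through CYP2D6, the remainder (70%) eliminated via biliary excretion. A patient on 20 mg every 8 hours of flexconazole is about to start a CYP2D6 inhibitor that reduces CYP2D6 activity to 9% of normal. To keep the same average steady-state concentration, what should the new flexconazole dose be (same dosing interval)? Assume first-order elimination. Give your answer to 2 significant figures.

CYP2D6: 0.3 × 0.09 = 0.027
Other: 0.7 (unchanged)
Relative clearance = 0.027 + 0.7 = 0.727.
Css,avg = (dose rate)/CL, so holding Css fixed requires dose ∝ CL: 20 × 0.727 = 15 mg.

15 mg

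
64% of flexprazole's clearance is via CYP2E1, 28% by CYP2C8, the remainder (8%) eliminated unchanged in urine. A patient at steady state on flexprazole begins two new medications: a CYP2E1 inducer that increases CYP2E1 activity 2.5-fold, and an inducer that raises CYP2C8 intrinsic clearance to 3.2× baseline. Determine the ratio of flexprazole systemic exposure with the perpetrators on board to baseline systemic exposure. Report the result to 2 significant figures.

The CYP2E1 pathway (64% of clearance) is boosted to 2.5× activity: 0.64 × 2.5 = 1.6.
The CYP2C8 pathway (28% of clearance) is boosted to 3.2× activity: 0.28 × 3.2 = 0.896.
The remaining 8% of clearance is unaffected.
Relative clearance = 1.6 + 0.896 + 0.08 = 2.576.
Because systemic exposure varies inversely with clearance, the combined effect is 1 / 2.576 = 0.39.

0.39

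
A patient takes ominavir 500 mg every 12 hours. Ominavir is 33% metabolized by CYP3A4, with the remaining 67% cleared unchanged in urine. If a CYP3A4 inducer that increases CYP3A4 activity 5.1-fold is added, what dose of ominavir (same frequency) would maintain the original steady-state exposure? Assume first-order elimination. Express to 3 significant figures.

1.18 × 10³ mg

CYP3A4: 0.33 × 5.1 = 1.683
Other: 0.67 (unchanged)
CL_new/CL_old = 1.683 + 0.67 = 2.353.
To maintain the same steady-state level, dose must scale with clearance: new dose = 500 × 2.353 = 1.18 × 10³ mg.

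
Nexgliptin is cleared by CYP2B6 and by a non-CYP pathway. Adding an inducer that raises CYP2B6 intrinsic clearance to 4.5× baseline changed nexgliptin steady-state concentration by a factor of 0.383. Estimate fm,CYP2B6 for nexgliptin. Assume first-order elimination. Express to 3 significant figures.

CL'/CL = 1 / 0.383 = 2.611
4.5·fm + (1 − fm) = 2.611
fm = (2.611 − 1) / (4.5 − 1) = 0.460

0.460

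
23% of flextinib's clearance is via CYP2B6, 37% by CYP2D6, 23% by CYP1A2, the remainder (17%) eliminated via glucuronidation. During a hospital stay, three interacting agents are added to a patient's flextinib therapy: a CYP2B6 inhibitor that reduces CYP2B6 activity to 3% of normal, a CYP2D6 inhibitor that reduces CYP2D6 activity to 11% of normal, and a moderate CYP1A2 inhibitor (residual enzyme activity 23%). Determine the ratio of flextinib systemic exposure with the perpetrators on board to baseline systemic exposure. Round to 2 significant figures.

3.7

CYP2B6: 0.23 × 0.03 = 0.0069
CYP2D6: 0.37 × 0.11 = 0.0407
CYP1A2: 0.23 × 0.23 = 0.0529
Other: 0.17 (unchanged)
Relative clearance = 0.0069 + 0.0407 + 0.0529 + 0.17 = 0.2705.
Systemic exposure ∝ 1/CL: fold-change = 1 / 0.2705 = 3.7.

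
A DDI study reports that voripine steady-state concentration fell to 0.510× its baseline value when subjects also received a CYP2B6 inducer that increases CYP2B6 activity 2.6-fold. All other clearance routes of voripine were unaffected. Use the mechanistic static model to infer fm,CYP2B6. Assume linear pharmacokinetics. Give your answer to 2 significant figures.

0.60

Write x for the fraction cleared via CYP2B6. The observed steady-state concentration change means clearance rose to 1/0.510 = 1.961 of baseline.
Setting x·2.6 + (1 − x) = 1.961 and solving: x = (1.961 − 1)/(2.6 − 1) = 0.60.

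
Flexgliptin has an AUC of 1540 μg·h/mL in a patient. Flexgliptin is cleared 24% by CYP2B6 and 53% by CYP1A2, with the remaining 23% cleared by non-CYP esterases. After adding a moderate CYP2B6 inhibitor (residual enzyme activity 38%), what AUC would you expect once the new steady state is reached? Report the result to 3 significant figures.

1.81 × 10³ μg·h/mL

CYP2B6: 0.24 × 0.38 = 0.0912
CYP1A2: 0.53 (unchanged)
Other: 0.23 (unchanged)
CL_new/CL_old = 0.0912 + 0.53 + 0.23 = 0.8512.
With dosing unchanged, AUC scales as 1/CL: 1540 / 0.8512 = 1.81 × 10³ μg·h/mL.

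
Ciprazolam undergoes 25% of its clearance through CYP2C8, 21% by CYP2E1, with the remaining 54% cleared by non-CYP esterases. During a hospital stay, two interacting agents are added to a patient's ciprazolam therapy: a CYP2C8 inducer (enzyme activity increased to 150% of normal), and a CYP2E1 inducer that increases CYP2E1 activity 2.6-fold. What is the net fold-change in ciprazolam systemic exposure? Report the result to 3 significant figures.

0.684

CYP2C8: 0.25 × 1.5 = 0.375
CYP2E1: 0.21 × 2.6 = 0.546
Other: 0.54 (unchanged)
CL_new/CL_old = 0.375 + 0.546 + 0.54 = 1.461.
Net systemic exposure ratio = 1 / 1.461 = 0.684.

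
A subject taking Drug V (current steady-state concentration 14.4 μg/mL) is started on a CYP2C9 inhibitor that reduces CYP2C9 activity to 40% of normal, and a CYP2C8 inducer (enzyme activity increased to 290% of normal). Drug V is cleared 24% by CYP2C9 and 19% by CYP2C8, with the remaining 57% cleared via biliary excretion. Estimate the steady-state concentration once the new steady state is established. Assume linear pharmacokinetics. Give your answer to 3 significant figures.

11.8 μg/mL

CYP2C9: 0.24 × 0.4 = 0.096
CYP2C8: 0.19 × 2.9 = 0.551
Other: 0.57 (unchanged)
CL_new/CL_old = 0.096 + 0.551 + 0.57 = 1.217.
Steady-state concentration ∝ 1/CL: new value = 14.4 / 1.217 = 11.8 μg/mL.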